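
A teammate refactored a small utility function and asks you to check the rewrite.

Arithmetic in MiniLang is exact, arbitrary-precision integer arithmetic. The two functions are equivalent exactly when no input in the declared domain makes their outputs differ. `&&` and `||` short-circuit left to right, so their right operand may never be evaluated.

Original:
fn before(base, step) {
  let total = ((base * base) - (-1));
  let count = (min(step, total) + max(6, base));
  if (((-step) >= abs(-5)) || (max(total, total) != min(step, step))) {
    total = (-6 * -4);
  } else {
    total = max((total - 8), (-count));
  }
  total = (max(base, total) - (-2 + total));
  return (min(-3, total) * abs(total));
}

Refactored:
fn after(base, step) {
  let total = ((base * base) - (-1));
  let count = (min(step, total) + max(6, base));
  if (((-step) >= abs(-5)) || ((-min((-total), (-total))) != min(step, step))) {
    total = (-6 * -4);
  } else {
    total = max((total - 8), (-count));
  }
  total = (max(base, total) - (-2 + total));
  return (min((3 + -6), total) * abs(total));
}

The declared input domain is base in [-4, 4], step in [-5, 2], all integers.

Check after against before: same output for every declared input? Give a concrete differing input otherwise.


Reading the diff, among the changes: constant usage differs, and min/max/abs usage differs, and arithmetic usage differs.
Spot check at base=4, step=-3 — before: total := 17 | count := 3 | (((-step) >= abs(-5)) || (max(total, total) != min(step, step))): true | total := 24 | total := 2 | result -6. after: total := 17 | count := 3 | (((-step) >= abs(-5)) || ((-min((-total), (-total))) != min(step, step))): true | total := 24 | total := 2 | result -6. Both give -6.
Across all 72 domain points the two functions coincide.
verdict: equivalent


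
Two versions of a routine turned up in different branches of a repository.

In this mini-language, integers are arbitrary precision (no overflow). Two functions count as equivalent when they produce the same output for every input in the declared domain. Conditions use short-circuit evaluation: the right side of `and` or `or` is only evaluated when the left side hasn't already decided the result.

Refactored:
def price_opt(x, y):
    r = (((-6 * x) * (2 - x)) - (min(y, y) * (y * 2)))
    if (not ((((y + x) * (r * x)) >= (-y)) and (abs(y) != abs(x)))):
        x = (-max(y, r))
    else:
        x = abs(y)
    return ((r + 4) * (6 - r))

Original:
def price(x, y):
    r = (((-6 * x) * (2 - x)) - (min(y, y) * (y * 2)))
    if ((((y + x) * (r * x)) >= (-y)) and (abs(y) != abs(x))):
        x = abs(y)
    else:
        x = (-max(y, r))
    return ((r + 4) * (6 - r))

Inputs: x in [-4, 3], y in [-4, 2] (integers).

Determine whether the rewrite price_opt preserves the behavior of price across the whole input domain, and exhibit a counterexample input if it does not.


Equivalent — the differences include boolean connective usage differs, yet no declared input distinguishes the two.
As a probe, take x=3, y=-4: price runs r := -14 | ((((y + x) * (r * x)) >= (-y)) and (abs(y) != abs(x))): true | x := 4 | result -200; price_opt runs r := -14 | (not ((((y + x) * (r * x)) >= (-y)) and (abs(y) != abs(x)))): false | x := 4 | result -200; both end at -200.
Checked all 56 inputs in the declared domain: the outputs agree on every one.
verdict: equivalent


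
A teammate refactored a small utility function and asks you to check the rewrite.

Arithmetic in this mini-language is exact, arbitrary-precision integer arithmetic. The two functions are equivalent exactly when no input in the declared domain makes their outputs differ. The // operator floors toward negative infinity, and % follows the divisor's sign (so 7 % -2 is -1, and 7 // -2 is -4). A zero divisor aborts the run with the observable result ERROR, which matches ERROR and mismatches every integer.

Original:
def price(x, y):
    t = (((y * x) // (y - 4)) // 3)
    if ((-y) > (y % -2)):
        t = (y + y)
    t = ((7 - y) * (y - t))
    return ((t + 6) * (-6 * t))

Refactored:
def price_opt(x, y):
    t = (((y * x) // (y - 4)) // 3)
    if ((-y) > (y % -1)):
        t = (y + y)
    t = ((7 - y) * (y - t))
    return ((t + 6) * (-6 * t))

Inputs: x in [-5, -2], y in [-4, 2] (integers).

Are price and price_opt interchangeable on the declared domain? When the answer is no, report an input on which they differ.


Equivalent. The one real change (`-2` became `-1`) has no effect anywhere in the declared ranges.
Every one of the 28 inputs gives matching results.
Spot check at x=-3, y=1 — price: t becomes 0; next ((-y) > (y % -2)) evaluates to false; next t becomes 6; next final value -432. price_opt: t becomes 0; next ((-y) > (y % -1)) evaluates to false; next t becomes 6; next final value -432. Both give -432.
verdict: equivalent


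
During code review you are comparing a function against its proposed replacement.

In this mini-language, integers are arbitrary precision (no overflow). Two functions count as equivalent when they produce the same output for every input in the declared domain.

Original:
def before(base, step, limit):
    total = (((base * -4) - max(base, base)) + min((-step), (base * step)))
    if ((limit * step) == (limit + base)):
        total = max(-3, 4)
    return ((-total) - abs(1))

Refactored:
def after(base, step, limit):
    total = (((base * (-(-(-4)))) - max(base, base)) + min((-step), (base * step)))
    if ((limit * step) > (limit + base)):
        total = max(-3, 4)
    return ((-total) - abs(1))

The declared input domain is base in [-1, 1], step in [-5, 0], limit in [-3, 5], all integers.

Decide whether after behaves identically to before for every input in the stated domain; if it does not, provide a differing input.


On input base=-1, step=-5, limit=-3, before returns -11 while after returns -5.
verdict: not equivalent; witness: base=-1, step=-5, limit=-3


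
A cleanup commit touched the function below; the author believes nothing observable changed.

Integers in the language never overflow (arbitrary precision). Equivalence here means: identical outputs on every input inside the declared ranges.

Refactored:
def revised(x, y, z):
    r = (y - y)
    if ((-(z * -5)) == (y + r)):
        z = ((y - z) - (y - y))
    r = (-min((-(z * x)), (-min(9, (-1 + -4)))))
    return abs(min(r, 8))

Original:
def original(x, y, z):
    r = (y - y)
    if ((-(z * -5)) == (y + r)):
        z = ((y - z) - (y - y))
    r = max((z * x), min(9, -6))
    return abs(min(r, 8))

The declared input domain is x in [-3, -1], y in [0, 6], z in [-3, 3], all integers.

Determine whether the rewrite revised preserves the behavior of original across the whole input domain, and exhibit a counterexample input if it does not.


Take x=-3, y=0, z=2.
original: r becomes 0; next ((-(z * -5)) == (y + r)) evaluates to false; next r becomes -6; next final value 6
revised: r becomes 0; next ((-(z * -5)) == (y + r)) evaluates to false; next r becomes -5; next final value 5
6 and 5 differ, so these are not the same function on this domain.
verdict: not equivalent; witness: x=-3, y=0, z=2


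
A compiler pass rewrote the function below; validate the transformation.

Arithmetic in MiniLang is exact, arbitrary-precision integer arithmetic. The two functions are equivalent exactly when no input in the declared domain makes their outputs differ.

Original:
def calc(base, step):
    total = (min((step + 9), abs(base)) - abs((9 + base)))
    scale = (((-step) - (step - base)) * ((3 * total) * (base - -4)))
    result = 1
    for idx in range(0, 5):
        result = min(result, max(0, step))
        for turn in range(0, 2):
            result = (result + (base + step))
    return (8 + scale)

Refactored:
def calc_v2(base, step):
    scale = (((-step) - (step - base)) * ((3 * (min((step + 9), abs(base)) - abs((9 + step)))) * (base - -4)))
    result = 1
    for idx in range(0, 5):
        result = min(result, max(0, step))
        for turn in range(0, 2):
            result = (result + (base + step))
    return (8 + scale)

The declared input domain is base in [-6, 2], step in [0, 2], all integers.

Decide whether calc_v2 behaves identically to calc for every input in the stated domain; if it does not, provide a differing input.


Evaluate both at base=-6, step=0.
calc: total := 3 | scale := 108 | result := 1 | iter idx=0: | result := 0 | iter turn=0: | result := -6 | iter turn=1: | result := -12 | iter idx=1: | result := -12 | iter turn=0: | result := -18 | iter turn=1: | result := -24 | iter idx=2: | result := -24 | iter turn=0: | result := -30 | iter turn=1: | result := -36 | iter idx=3: | result := -36 | iter turn=0: | result := -42 | iter turn=1: | result := -48 | iter idx=4: | result := -48 | iter turn=0: | result := -54 | iter turn=1: | result := -60 | result 116
calc_v2: scale := -108 | result := 1 | iter idx=0: | result := 0 | iter turn=0: | result := -6 | iter turn=1: | result := -12 | iter idx=1: | result := -12 | iter turn=0: | result := -18 | iter turn=1: | result := -24 | iter idx=2: | result := -24 | iter turn=0: | result := -30 | iter turn=1: | result := -36 | iter idx=3: | result := -36 | iter turn=0: | result := -42 | iter turn=1: | result := -48 | iter idx=4: | result := -48 | iter turn=0: | result := -54 | iter turn=1: | result := -60 | result -100
116 vs -100 — the two versions disagree here.
verdict: not equivalent; witness: base=-6, step=0


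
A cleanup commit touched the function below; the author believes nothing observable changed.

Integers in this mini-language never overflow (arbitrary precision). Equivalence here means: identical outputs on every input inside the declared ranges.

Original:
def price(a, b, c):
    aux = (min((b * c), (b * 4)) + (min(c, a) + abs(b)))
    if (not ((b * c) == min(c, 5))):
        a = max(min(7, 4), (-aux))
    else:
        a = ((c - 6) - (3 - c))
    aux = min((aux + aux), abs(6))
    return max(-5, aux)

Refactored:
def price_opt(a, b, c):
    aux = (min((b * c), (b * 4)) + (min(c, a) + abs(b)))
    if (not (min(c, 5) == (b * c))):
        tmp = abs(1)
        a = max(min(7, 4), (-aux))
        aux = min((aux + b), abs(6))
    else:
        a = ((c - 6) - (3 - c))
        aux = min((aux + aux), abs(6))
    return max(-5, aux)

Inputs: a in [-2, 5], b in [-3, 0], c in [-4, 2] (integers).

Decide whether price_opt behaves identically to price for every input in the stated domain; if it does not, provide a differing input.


There is a counterexample at a=-2, b=0, c=-4: -5 on one side, -4 on the other.
price: aux := -4 | (not ((b * c) == min(c, 5))): true | a := 4 | aux := -8 | result -5
price_opt: aux := -4 | (not (min(c, 5) == (b * c))): true | tmp := 1 | a := 4 | aux := -4 | result -4
verdict: not equivalent; witness: a=-2, b=0, c=-4


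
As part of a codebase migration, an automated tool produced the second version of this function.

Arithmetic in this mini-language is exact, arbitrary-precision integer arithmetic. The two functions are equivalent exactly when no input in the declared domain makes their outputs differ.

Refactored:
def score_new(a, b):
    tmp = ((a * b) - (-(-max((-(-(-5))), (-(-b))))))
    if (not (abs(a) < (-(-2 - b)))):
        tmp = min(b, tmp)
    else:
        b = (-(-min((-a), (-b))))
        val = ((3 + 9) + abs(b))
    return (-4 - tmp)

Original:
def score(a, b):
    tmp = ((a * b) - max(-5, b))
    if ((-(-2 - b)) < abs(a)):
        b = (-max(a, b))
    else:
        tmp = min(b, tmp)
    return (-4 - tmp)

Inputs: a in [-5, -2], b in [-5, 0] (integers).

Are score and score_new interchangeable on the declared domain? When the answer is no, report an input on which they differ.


At a=-5, b=-5: score gives -34, score_new gives 1.
verdict: not equivalent; witness: a=-5, b=-5


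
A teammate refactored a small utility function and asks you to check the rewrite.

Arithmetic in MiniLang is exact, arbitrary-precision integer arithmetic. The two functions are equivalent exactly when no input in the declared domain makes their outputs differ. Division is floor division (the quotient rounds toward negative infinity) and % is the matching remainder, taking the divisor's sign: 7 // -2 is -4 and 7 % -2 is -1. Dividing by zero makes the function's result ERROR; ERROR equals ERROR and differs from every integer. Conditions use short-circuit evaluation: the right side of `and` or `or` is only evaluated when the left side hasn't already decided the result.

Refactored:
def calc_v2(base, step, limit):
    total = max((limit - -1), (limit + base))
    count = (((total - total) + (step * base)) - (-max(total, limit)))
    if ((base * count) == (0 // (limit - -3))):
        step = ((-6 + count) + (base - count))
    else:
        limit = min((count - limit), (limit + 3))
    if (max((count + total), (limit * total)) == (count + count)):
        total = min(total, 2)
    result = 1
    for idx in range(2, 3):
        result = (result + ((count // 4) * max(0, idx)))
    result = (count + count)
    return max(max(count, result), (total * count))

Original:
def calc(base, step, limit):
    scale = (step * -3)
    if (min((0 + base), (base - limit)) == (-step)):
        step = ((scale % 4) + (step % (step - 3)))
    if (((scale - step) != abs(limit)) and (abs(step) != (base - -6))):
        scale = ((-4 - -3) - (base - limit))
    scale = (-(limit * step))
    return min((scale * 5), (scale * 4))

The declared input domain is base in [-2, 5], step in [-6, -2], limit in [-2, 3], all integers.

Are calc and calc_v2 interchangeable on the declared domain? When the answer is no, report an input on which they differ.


Not equivalent: base=-2, step=-6, limit=-2 separates them (-60 vs 22).
calc: scale = 18; (min((0 + base), (base - limit)) == (-step)) -> false; (((scale - step) != abs(limit)) and (abs(step) != (base - -6))) -> true; scale = -1; scale = -12; return -60
calc_v2: total = -1; count = 11; ((base * count) == (0 // (limit - -3))) -> false; limit = 1; (max((count + total), (limit * total)) == (count + count)) -> false; result = 1; [idx=2]; result = 5; result = 22; return 22
verdict: not equivalent; witness: base=-2, step=-6, limit=-2


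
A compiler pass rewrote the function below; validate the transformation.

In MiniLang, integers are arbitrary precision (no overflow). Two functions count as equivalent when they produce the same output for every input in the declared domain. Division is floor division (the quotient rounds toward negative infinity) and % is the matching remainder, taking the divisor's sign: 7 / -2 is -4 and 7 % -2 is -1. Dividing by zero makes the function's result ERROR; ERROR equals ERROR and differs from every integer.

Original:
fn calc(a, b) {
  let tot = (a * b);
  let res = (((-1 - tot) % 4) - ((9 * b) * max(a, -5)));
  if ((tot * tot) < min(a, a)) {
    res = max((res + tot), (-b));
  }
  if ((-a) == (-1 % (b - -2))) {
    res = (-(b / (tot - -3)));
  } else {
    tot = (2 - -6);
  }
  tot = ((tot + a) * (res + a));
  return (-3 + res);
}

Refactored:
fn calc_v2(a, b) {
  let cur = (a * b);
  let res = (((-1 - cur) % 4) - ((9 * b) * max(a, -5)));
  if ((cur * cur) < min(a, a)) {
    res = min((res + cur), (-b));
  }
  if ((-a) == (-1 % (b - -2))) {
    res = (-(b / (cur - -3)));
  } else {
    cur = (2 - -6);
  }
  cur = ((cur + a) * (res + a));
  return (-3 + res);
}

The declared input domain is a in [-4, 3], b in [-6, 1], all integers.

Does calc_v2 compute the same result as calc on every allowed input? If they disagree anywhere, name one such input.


These are not equivalent — on a=1, b=0 the outputs split (0 vs -3).
calc: tot = 0; res = 3; ((tot * tot) < min(a, a)) -> true; res = 3; ((-a) == (-1 % (b - -2))) -> false; tot = 8; tot = 36; return 0
calc_v2: cur = 0; res = 3; ((cur * cur) < min(a, a)) -> true; res = 0; ((-a) == (-1 % (b - -2))) -> false; cur = 8; cur = 9; return -3
verdict: not equivalent; witness: a=1, b=0


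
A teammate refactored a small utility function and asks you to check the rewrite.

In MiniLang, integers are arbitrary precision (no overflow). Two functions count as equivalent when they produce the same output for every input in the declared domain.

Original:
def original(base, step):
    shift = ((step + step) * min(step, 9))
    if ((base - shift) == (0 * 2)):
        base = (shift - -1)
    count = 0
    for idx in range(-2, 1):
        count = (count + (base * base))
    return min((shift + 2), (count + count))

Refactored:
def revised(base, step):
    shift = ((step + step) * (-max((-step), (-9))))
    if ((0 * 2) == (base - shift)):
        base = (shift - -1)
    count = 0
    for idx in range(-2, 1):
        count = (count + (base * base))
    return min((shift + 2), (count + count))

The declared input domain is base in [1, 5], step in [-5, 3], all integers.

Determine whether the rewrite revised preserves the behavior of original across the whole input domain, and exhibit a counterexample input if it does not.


Changes here: min/max/abs usage differs; the full 45-point sweep finds no disagreement.
verdict: equivalent


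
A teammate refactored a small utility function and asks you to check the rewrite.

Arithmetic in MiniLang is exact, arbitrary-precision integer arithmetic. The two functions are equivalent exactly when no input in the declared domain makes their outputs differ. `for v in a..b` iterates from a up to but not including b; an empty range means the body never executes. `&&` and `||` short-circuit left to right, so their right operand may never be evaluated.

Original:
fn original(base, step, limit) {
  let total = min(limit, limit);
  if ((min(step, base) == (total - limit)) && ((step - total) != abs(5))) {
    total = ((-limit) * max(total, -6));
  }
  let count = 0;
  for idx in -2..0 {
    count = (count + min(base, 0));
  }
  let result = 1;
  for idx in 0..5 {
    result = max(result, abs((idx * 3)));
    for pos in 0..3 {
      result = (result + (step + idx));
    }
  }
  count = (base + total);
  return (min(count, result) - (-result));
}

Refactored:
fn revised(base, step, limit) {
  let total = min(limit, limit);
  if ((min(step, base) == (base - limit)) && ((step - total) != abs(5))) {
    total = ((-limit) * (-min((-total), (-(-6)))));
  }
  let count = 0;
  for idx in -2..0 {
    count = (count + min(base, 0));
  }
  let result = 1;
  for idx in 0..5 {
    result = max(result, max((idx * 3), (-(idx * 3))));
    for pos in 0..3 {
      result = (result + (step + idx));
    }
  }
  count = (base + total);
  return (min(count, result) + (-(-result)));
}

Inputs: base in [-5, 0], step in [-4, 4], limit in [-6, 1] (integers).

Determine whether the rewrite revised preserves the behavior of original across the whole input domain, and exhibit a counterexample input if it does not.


Take base=-3, step=-4, limit=1.
original: total becomes 1; next ((min(step, base) == (total - limit)) && ((step - total) != abs(5))) evaluates to false; next count becomes 0; next at idx=-2:; next count becomes -3; next at idx=-1:; next count becomes -6; next result becomes 1; next at idx=0:; next result becomes 1; next at pos=0:; next result becomes -3; next at pos=1:; next result becomes -7; next at pos=2:; next result becomes -11; next at idx=1:; next result becomes 3; next at pos=0:; next result becomes 0; next at pos=1:; next result becomes -3; next at pos=2:; next result becomes -6; next at idx=2:; next result becomes 6; next at pos=0:; next result becomes 4; next at pos=1:; next result becomes 2; next at pos=2:; next result becomes 0; next at idx=3:; next result becomes 9; next at pos=0:; next result becomes 8; next at pos=1:; next result becomes 7; next at pos=2:; next result becomes 6; next at idx=4:; next result becomes 12; next at pos=0:; next result becomes 12; next at pos=1:; next result becomes 12; next at pos=2:; next result becomes 12; next count becomes -2; next final value 10
revised: total becomes 1; next ((min(step, base) == (base - limit)) && ((step - total) != abs(5))) evaluates to true; next total becomes -1; next count becomes 0; next at idx=-2:; next count becomes -3; next at idx=-1:; next count becomes -6; next result becomes 1; next at idx=0:; next result becomes 1; next at pos=0:; next result becomes -3; next at pos=1:; next result becomes -7; next at pos=2:; next result becomes -11; next at idx=1:; next result becomes 3; next at pos=0:; next result becomes 0; next at pos=1:; next result becomes -3; next at pos=2:; next result becomes -6; next at idx=2:; next result becomes 6; next at pos=0:; next result becomes 4; next at pos=1:; next result becomes 2; next at pos=2:; next result becomes 0; next at idx=3:; next result becomes 9; next at pos=0:; next result becomes 8; next at pos=1:; next result becomes 7; next at pos=2:; next result becomes 6; next at idx=4:; next result becomes 12; next at pos=0:; next result becomes 12; next at pos=1:; next result becomes 12; next at pos=2:; next result becomes 12; next count becomes -4; next final value 8
10 against 8: the behavior changed.
verdict: not equivalent; witness: base=-3, step=-4, limit=1


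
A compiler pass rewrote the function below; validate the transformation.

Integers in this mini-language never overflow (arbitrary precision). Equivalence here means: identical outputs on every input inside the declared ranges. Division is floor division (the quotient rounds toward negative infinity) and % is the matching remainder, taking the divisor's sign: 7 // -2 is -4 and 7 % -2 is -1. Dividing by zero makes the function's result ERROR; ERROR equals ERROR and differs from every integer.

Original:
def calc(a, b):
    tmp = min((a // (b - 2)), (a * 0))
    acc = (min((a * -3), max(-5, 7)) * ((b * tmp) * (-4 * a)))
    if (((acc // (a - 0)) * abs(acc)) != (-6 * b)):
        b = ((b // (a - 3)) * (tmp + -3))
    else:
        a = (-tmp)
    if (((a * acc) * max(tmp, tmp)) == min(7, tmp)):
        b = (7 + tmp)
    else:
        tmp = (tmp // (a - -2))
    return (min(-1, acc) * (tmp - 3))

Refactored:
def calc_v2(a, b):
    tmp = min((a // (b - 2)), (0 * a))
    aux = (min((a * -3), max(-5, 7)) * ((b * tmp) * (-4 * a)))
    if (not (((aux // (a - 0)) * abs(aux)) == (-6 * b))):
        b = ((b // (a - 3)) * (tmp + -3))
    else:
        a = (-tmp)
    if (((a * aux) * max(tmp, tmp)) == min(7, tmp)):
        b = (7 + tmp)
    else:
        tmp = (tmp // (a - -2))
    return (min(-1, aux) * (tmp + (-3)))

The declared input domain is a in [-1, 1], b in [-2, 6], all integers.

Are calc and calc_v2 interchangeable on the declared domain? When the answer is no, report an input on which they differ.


Differences: arithmetic usage differs, plus comparison usage differs, plus local variable names differ, plus boolean connective usage differs — yet all 27 inputs agree.
verdict: equivalent


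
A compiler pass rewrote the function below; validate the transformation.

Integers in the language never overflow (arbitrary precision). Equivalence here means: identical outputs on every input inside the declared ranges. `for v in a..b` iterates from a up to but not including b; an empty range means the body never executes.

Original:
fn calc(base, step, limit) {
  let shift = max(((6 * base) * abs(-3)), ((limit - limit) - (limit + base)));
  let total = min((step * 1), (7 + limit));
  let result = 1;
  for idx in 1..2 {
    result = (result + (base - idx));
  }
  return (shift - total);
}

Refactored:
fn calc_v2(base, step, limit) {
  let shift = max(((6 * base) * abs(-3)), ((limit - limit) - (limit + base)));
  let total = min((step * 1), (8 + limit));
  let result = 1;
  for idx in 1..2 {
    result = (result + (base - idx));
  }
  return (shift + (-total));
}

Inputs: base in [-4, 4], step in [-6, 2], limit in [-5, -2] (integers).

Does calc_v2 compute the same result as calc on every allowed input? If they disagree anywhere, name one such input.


Although `7` became `8`, no input in the stated domain can expose it; all 324 inputs agree.
verdict: equivalent


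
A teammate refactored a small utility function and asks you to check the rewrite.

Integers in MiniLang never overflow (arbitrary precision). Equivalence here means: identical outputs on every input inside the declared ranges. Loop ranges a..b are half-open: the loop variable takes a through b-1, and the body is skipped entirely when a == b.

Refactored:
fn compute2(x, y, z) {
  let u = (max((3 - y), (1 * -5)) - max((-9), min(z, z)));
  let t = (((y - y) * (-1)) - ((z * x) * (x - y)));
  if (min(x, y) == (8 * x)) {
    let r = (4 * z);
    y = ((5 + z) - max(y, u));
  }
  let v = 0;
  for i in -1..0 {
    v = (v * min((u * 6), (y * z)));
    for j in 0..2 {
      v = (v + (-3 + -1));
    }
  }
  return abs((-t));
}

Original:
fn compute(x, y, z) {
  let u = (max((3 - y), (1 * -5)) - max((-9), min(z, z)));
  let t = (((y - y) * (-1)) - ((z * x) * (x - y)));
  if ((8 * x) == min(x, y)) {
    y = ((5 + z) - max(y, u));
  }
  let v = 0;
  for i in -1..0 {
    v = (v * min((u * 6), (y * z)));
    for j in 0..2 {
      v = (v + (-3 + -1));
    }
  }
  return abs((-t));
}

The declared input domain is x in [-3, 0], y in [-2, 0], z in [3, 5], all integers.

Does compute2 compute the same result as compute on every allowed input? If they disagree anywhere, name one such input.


Comparing the listings, the differences include: constant usage differs, and statement counts differ, and local variable names differ, and arithmetic usage differs.
Spot check at x=-1, y=0, z=5 — compute: u=-2, then t=-5, then ((8 * x) == min(x, y)) is false, then v=0, then (i=-1), then v=0, then (j=0), then v=-4, then (j=1), then v=-8, then returns 5. compute2: u=-2, then t=-5, then (min(x, y) == (8 * x)) is false, then v=0, then (i=-1), then v=0, then (j=0), then v=-4, then (j=1), then v=-8, then returns 5. Both give 5.
Sweeping the whole domain (36 inputs) finds no disagreement.
verdict: equivalent


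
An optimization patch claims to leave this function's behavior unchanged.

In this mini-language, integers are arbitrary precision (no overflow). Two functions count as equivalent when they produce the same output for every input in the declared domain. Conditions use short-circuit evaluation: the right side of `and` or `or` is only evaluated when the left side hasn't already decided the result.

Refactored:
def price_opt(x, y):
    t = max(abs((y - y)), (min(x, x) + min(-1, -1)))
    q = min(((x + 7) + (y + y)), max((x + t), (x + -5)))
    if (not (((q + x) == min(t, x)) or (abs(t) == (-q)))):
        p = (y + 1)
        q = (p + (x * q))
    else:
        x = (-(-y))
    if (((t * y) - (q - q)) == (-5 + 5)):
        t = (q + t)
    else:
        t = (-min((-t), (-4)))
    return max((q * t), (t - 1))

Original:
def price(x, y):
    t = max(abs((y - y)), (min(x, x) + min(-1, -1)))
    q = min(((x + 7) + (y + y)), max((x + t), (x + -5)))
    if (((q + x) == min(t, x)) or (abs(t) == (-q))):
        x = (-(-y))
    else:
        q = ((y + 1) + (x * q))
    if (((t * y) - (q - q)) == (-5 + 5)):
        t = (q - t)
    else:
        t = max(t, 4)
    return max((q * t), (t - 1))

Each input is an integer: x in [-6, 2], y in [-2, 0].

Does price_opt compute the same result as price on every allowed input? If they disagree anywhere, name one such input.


Take x=2, y=0.
price: t becomes 1; next q becomes 3; next (((q + x) == min(t, x)) or (abs(t) == (-q))) evaluates to false; next q becomes 7; next (((t * y) - (q - q)) == (-5 + 5)) evaluates to true; next t becomes 6; next final value 42
price_opt: t becomes 1; next q becomes 3; next (not (((q + x) == min(t, x)) or (abs(t) == (-q)))) evaluates to true; next p becomes 1; next q becomes 7; next (((t * y) - (q - q)) == (-5 + 5)) evaluates to true; next t becomes 8; next final value 56
42 against 56: the behavior changed.
verdict: not equivalent; witness: x=2, y=0


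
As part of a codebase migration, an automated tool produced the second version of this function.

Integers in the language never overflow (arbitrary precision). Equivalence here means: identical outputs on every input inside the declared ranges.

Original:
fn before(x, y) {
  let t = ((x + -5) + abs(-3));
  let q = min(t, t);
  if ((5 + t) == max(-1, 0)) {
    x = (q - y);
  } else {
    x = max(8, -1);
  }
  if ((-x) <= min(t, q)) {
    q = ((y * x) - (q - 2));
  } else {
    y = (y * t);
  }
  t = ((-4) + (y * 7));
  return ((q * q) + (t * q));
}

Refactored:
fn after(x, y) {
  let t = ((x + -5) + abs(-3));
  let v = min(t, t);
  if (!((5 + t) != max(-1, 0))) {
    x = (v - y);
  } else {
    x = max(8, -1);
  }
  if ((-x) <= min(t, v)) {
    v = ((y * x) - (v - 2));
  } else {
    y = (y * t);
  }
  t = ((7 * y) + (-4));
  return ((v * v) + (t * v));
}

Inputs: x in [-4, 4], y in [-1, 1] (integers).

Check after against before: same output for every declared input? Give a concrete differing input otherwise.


Although boolean connective usage differs, and comparison usage differs, and local variable names differ, 27/27 inputs agree.
verdict: equivalent


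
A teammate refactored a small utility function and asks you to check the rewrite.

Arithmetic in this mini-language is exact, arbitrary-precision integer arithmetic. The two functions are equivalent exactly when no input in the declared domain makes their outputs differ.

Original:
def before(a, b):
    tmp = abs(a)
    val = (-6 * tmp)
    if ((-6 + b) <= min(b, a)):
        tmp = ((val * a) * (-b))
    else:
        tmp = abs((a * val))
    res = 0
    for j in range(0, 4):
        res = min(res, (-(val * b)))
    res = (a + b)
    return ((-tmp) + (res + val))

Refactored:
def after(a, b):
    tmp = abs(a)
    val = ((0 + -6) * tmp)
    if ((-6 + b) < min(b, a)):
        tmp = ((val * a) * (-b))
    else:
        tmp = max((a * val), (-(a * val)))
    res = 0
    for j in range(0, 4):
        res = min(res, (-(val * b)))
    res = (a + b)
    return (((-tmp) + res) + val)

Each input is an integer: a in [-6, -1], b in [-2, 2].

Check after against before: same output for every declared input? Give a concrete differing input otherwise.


a=-6, b=0 yields -42 from before but -258 from after.
verdict: not equivalent; witness: a=-6, b=0


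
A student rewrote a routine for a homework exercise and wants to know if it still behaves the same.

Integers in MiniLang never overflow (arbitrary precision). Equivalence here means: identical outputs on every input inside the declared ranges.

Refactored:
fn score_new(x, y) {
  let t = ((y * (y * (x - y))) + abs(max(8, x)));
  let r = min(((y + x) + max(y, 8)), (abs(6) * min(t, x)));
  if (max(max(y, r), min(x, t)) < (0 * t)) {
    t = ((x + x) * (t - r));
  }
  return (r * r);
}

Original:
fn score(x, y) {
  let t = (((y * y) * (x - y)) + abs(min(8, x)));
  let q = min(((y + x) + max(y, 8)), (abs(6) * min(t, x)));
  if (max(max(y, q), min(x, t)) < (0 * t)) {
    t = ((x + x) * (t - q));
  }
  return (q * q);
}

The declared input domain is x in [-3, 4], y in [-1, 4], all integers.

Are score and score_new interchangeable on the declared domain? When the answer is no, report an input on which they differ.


Not equivalent: x=-3, y=2 separates them (10404 vs 5184).
score: t=-17, then q=-102, then (max(max(y, q), min(x, t)) < (0 * t)) is false, then returns 10404
score_new: t=-12, then r=-72, then (max(max(y, r), min(x, t)) < (0 * t)) is false, then returns 5184
verdict: not equivalent; witness: x=-3, y=2


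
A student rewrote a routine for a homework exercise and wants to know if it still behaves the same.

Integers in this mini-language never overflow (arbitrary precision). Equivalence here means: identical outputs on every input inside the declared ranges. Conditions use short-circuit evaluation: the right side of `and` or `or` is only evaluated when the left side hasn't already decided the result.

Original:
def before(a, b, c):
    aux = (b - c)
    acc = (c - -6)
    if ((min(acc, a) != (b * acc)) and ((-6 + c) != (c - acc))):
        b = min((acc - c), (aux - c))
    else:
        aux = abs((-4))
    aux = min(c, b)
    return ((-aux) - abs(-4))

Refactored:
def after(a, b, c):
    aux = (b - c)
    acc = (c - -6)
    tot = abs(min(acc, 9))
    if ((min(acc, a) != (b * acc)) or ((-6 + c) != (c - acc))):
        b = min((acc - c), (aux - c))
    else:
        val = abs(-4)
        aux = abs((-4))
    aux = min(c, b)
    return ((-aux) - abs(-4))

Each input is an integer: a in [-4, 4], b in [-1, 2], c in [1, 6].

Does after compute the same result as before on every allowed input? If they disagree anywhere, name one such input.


There is a counterexample at a=0, b=0, c=1: -4 on one side, -2 on the other.
before: aux := -1 | acc := 7 | ((min(acc, a) != (b * acc)) and ((-6 + c) != (c - acc))): false | aux := 4 | aux := 0 | result -4
after: aux := -1 | acc := 7 | tot := 7 | ((min(acc, a) != (b * acc)) or ((-6 + c) != (c - acc))): true | b := -2 | aux := -2 | result -2
verdict: not equivalent; witness: a=0, b=0, c=1


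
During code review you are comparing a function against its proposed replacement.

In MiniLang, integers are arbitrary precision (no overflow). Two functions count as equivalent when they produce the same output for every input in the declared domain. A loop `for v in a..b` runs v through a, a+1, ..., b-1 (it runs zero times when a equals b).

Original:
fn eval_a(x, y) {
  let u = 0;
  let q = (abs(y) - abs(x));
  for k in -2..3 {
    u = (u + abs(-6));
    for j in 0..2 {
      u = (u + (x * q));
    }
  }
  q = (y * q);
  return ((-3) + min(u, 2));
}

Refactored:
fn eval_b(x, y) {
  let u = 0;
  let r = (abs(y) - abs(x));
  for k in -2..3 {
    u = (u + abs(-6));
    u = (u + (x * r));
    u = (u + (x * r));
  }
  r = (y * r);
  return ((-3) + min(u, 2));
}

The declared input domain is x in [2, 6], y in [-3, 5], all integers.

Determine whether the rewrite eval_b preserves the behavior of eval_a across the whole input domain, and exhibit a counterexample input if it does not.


Reading the diff, among the changes: loop structure differs; also local variable names differ; also arithmetic usage differs.
As a probe, take x=4, y=-3: eval_a runs u := 0 | q := -1 | iter k=-2: | u := 6 | iter j=0: | u := 2 | iter j=1: | u := -2 | iter k=-1: | u := 4 | iter j=0: | u := 0 | iter j=1: | u := -4 | iter k=0: | u := 2 | iter j=0: | u := -2 | iter j=1: | u := -6 | iter k=1: | u := 0 | iter j=0: | u := -4 | iter j=1: | u := -8 | iter k=2: | u := -2 | iter j=0: | u := -6 | iter j=1: | u := -10 | q := 3 | result -13; eval_b runs u := 0 | r := -1 | iter k=-2: | u := 6 | u := 2 | u := -2 | iter k=-1: | u := 4 | u := 0 | u := -4 | iter k=0: | u := 2 | u := -2 | u := -6 | iter k=1: | u := 0 | u := -4 | u := -8 | iter k=2: | u := -2 | u := -6 | u := -10 | r := 3 | result -13; both end at -13.
An exhaustive pass over the 45 declared inputs shows identical outputs.
verdict: equivalent


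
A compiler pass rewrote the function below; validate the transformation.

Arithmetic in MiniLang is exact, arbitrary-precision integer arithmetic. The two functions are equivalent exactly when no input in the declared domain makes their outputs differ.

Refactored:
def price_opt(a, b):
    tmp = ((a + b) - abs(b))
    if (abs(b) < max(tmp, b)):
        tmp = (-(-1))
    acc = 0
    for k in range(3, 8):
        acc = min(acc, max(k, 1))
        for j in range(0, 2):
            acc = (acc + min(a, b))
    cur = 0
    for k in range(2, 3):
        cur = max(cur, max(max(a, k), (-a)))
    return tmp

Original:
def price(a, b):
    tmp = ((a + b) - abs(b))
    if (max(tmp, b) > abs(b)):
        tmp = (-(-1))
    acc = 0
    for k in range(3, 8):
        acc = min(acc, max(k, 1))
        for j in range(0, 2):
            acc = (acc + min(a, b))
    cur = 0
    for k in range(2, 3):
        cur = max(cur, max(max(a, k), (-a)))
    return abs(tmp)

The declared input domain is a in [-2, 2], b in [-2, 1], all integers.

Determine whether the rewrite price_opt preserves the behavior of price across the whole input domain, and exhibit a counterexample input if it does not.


The rewrite breaks on a=-2, b=-2, where the results are 6 and -6.
price: tmp becomes -6; next (max(tmp, b) > abs(b)) evaluates to false; next acc becomes 0; next at k=3:; next acc becomes 0; next at j=0:; next acc becomes -2; next at j=1:; next acc becomes -4; next at k=4:; next acc becomes -4; next at j=0:; next acc becomes -6; next at j=1:; next acc becomes -8; next at k=5:; next acc becomes -8; next at j=0:; next acc becomes -10; next at j=1:; next acc becomes -12; next at k=6:; next acc becomes -12; next at j=0:; next acc becomes -14; next at j=1:; next acc becomes -16; next at k=7:; next acc becomes -16; next at j=0:; next acc becomes -18; next at j=1:; next acc becomes -20; next cur becomes 0; next at k=2:; next cur becomes 2; next final value 6
price_opt: tmp becomes -6; next (abs(b) < max(tmp, b)) evaluates to false; next acc becomes 0; next at k=3:; next acc becomes 0; next at j=0:; next acc becomes -2; next at j=1:; next acc becomes -4; next at k=4:; next acc becomes -4; next at j=0:; next acc becomes -6; next at j=1:; next acc becomes -8; next at k=5:; next acc becomes -8; next at j=0:; next acc becomes -10; next at j=1:; next acc becomes -12; next at k=6:; next acc becomes -12; next at j=0:; next acc becomes -14; next at j=1:; next acc becomes -16; next at k=7:; next acc becomes -16; next at j=0:; next acc becomes -18; next at j=1:; next acc becomes -20; next cur becomes 0; next at k=2:; next cur becomes 2; next final value -6
verdict: not equivalent; witness: a=-2, b=-2


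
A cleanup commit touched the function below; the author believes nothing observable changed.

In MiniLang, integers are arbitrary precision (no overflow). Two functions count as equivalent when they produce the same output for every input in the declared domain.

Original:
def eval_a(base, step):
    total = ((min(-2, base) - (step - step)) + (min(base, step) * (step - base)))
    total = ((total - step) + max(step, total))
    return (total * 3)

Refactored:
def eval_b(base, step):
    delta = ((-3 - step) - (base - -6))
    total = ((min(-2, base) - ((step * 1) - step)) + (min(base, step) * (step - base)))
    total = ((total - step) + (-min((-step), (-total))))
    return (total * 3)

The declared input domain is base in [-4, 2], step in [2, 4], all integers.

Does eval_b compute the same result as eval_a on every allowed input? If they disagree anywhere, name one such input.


The two are interchangeable: min/max/abs usage differs; also local variable names differ; also statement counts differ; also constant usage differs; also arithmetic usage differs, and every declared input agrees.
One worked example (base=-1, step=2) — eval_a: total=-5, then total=-5, then returns -15; eval_b: delta=-10, then total=-5, then total=-5, then returns -15; agreement on -15.
An exhaustive pass over the 21 declared inputs shows identical outputs.
verdict: equivalent


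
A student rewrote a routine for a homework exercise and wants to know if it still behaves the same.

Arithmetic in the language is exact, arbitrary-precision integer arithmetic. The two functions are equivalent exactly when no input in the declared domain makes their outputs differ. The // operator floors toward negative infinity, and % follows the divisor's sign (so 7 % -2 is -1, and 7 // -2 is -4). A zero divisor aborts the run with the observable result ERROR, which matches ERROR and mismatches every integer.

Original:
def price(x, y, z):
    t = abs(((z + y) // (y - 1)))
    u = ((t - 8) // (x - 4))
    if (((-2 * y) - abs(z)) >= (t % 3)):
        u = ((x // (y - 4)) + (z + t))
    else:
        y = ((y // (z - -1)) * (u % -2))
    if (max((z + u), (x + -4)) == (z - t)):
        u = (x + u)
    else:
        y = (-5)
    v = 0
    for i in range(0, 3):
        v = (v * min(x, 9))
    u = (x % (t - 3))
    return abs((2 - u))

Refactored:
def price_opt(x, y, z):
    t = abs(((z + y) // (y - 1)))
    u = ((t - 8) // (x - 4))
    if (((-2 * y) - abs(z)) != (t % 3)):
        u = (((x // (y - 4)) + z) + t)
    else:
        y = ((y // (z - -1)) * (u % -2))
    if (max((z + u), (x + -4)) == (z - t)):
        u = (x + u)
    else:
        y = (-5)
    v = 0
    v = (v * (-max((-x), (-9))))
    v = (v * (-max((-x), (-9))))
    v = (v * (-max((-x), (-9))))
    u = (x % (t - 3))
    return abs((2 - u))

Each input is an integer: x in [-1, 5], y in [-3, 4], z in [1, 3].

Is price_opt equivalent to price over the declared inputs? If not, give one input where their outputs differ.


Not equivalent: x=-1, y=4, z=1 separates them (3 vs ERROR).
price: t := 1 | u := 1 | (((-2 * y) - abs(z)) >= (t % 3)): false | y := -2 | (max((z + u), (x + -4)) == (z - t)): false | y := -5 | v := 0 | iter i=0: | v := 0 | iter i=1: | v := 0 | iter i=2: | v := 0 | u := -1 | result 3
price_opt: t := 1 | u := 1 | (((-2 * y) - abs(z)) != (t % 3)): true | divide-by-zero, output ERROR
verdict: not equivalent; witness: x=-1, y=4, z=1
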